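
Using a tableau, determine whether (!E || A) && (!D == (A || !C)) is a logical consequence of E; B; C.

Initial set: {E; B; C; !((!E || A) && (!D == (A || !C)))}.
!((!E || A) && (!D == (A || !C))): β-rule — branch into !(!E || A)  //  !(!D == (A || !C)).
  branch 1 (add !(!E || A)):
    !(!E || A): α-rule — add !!E, !A.
    ○ open, literals {A=F, B=T, C=T, E=T}.
  branch 2 (add !(!D == (A || !C))):
    !(!D == (A || !C)): β-rule — branch into !D, !(A || !C)  //  !!D, (A || !C).
      branch 2.1 (add !D, !(A || !C)):
        !(A || !C): α-rule — add !A, !!C.
        ○ open, literals {A=F, B=T, C=T, D=F, E=T}.
      branch 2.2 (add !!D, (A || !C)):
        (A || !C): β-rule — branch into A  //  !C.
          branch 2.2.1 (add A):
            ○ open, literals {A=T, B=T, C=T, D=T, E=T}.
          branch 2.2.2 (add !C):
            × closes — contains both C and !C.
1 branch closed, 3 open.
An open branch gives a countermodel: A=F, B=T, C=T, E=T (unmentioned atoms arbitrary); the premises hold there but the conclusion fails.

No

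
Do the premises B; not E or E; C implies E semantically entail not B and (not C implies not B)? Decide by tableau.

Initial set: {B; (not E or E); (C implies E); not (not B and (not C implies not B))}.
(not E or E): β-rule — branch into not E  //  E.
  branch 1 (add not E):
    (C implies E): β-rule — branch into not C  //  E.
      branch 1.1 (add not C):
        not (not B and (not C implies not B)): β-rule — branch into not not B  //  not (not C implies not B).
          branch 1.1.1 (add not not B):
            ○ open, literals {B=T, C=F, E=F}.
          branch 1.1.2 (add not (not C implies not B)):
            not (not C implies not B): α-rule — add not C, not not B.
            ○ open, literals {B=T, C=F, E=F}.
      branch 1.2 (add E):
        × closes — contains both E and not E.
  branch 2 (add E):
    (C implies E): β-rule — branch into not C  //  E.
      branch 2.1 (add not C):
        not (not B and (not C implies not B)): β-rule — branch into not not B  //  not (not C implies not B).
          branch 2.1.1 (add not not B):
            ○ open, literals {B=T, C=F, E=T}.
          branch 2.1.2 (add not (not C implies not B)):
            not (not C implies not B): α-rule — add not C, not not B.
            ○ open, literals {B=T, C=F, E=T}.
      branch 2.2 (add E):
        not (not B and (not C implies not B)): β-rule — branch into not not B  //  not (not C implies not B).
          branch 2.2.1 (add not not B):
            ○ open, literals {B=T, E=T}.
          branch 2.2.2 (add not (not C implies not B)):
            not (not C implies not B): α-rule — add not C, not not B.
            ○ open, literals {B=T, C=F, E=T}.
1 branch closed, 6 open.
An open branch gives a countermodel: B=T, C=F, E=F (unmentioned atoms arbitrary); the premises hold there but the conclusion fails.

No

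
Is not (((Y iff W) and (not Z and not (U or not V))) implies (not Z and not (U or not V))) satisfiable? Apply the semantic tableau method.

Unsatisfiable

Initial set: {not (((Y iff W) and (not Z and not (U or not V))) implies (not Z and not (U or not V)))}.
not (((Y iff W) and (not Z and not (U or not V))) implies (not Z and not (U or not V))): α-rule — add ((Y iff W) and (not Z and not (U or not V))), not (not Z and not (U or not V)).
((Y iff W) and (not Z and not (U or not V))): α-rule — add (Y iff W), (not Z and not (U or not V)).
(not Z and not (U or not V)): α-rule — add not Z, not (U or not V).
not (U or not V): α-rule — add not U, not not V.
not (not Z and not (U or not V)): β-rule — branch into not not Z  //  not not (U or not V).
  branch 1 (add not not Z):
    × closes — contains both Z and not Z.
  branch 2 (add not not (U or not V)):
    (Y iff W): β-rule — branch into Y, W  //  not Y, not W.
      branch 2.1 (add Y, W):
        not not (U or not V): β-rule — branch into U  //  not V.
          branch 2.1.1 (add U):
            × closes — contains both U and not U.
          branch 2.1.2 (add not V):
            × closes — contains both V and not V.
      branch 2.2 (add not Y, not W):
        not not (U or not V): β-rule — branch into U  //  not V.
          branch 2.2.1 (add U):
            × closes — contains both U and not U.
          branch 2.2.2 (add not V):
            × closes — contains both V and not V.
All 5 branches close.
Every branch closed; the formula is unsatisfiable.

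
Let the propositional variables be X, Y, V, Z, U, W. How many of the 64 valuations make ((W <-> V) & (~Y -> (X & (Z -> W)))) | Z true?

44

Initial set: {(((W <-> V) & (~Y -> (X & (Z -> W)))) | Z)}.
(((W <-> V) & (~Y -> (X & (Z -> W)))) | Z): β-rule — branch into ((W <-> V) & (~Y -> (X & (Z -> W))))  //  Z.
  branch 1 (add ((W <-> V) & (~Y -> (X & (Z -> W))))):
    ((W <-> V) & (~Y -> (X & (Z -> W)))): α-rule — add (W <-> V), (~Y -> (X & (Z -> W))).
    (W <-> V): β-rule — branch into W, V  //  ~W, ~V.
      branch 1.1 (add W, V):
        (~Y -> (X & (Z -> W))): β-rule — branch into ~~Y  //  (X & (Z -> W)).
          branch 1.1.1 (add ~~Y):
            ○ open, literals {V=T, W=T, Y=T}.
          branch 1.1.2 (add (X & (Z -> W))):
            (X & (Z -> W)): α-rule — add X, (Z -> W).
            (Z -> W): β-rule — branch into ~Z  //  W.
              branch 1.1.2.1 (add ~Z):
                ○ open, literals {V=T, W=T, X=T, Z=F}.
              branch 1.1.2.2 (add W):
                ○ open, literals {V=T, W=T, X=T}.
      branch 1.2 (add ~W, ~V):
        (~Y -> (X & (Z -> W))): β-rule — branch into ~~Y  //  (X & (Z -> W)).
          branch 1.2.1 (add ~~Y):
            ○ open, literals {V=F, W=F, Y=T}.
          branch 1.2.2 (add (X & (Z -> W))):
            (X & (Z -> W)): α-rule — add X, (Z -> W).
            (Z -> W): β-rule — branch into ~Z  //  W.
              branch 1.2.2.1 (add ~Z):
                ○ open, literals {V=F, W=F, X=T, Z=F}.
              branch 1.2.2.2 (add W):
                × closes — contains both W and ~W.
  branch 2 (add Z):
    ○ open, literals {Z=T}.
1 branch closed, 6 open.
Each open branch fixes some atoms; the unmentioned ones are free. Counting distinct full assignments: branch {V=T, W=T, Y=T} (X, Z, U) contributes 8 new; branch {V=T, W=T, X=T, Z=F} (Y, U) contributes 2 new; branch {V=T, W=T, X=T} (Y, Z, U) contributes 2 new; branch {V=F, W=F, Y=T} (X, Z, U) contributes 8 new; branch {V=F, W=F, X=T, Z=F} (Y, U) contributes 2 new; branch {Z=T} (X, Y, V, U, W) contributes 22 new. Total: 44.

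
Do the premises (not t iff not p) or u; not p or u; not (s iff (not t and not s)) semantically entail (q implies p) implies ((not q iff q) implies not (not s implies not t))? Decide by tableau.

Yes

Initial set: {((not t iff not p) or u); (not p or u); not (s iff (not t and not s)); not ((q implies p) implies ((not q iff q) implies not (not s implies not t)))}.
not ((q implies p) implies ((not q iff q) implies not (not s implies not t))): α-rule — add (q implies p), not ((not q iff q) implies not (not s implies not t)).
not ((not q iff q) implies not (not s implies not t)): α-rule — add (not q iff q), not not (not s implies not t).
((not t iff not p) or u): β-rule — branch into (not t iff not p)  //  u.
  branch 1 (add (not t iff not p)):
    (not p or u): β-rule — branch into not p  //  u.
      branch 1.1 (add not p):
        not (s iff (not t and not s)): β-rule — branch into s, not (not t and not s)  //  not s, (not t and not s).
          branch 1.1.1 (add s, not (not t and not s)):
            (q implies p): β-rule — branch into not q  //  p.
              branch 1.1.1.1 (add not q):
                (not q iff q): β-rule — branch into not q, q  //  not not q, not q.
                  branch 1.1.1.1.1 (add not q, q):
                    × closes — contains both q and not q.
                  branch 1.1.1.1.2 (add not not q, not q):
                    × closes — contains both q and not q.
              branch 1.1.1.2 (add p):
                × closes — contains both p and not p.
          branch 1.1.2 (add not s, (not t and not s)):
            (not t and not s): α-rule — add not t, not s.
            (q implies p): β-rule — branch into not q  //  p.
              branch 1.1.2.1 (add not q):
                (not q iff q): β-rule — branch into not q, q  //  not not q, not q.
                  branch 1.1.2.1.1 (add not q, q):
                    × closes — contains both q and not q.
                  branch 1.1.2.1.2 (add not not q, not q):
                    × closes — contains both q and not q.
              branch 1.1.2.2 (add p):
                × closes — contains both p and not p.
      branch 1.2 (add u):
        not (s iff (not t and not s)): β-rule — branch into s, not (not t and not s)  //  not s, (not t and not s).
          branch 1.2.1 (add s, not (not t and not s)):
            (q implies p): β-rule — branch into not q  //  p.
              branch 1.2.1.1 (add not q):
                (not q iff q): β-rule — branch into not q, q  //  not not q, not q.
                  branch 1.2.1.1.1 (add not q, q):
                    × closes — contains both q and not q.
                  branch 1.2.1.1.2 (add not not q, not q):
                    × closes — contains both q and not q.
              branch 1.2.1.2 (add p):
                (not q iff q): β-rule — branch into not q, q  //  not not q, not q.
                  branch 1.2.1.2.1 (add not q, q):
                    × closes — contains both q and not q.
                  branch 1.2.1.2.2 (add not not q, not q):
                    × closes — contains both q and not q.
          branch 1.2.2 (add not s, (not t and not s)):
            (not t and not s): α-rule — add not t, not s.
            (q implies p): β-rule — branch into not q  //  p.
              branch 1.2.2.1 (add not q):
                (not q iff q): β-rule — branch into not q, q  //  not not q, not q.
                  branch 1.2.2.1.1 (add not q, q):
                    × closes — contains both q and not q.
                  branch 1.2.2.1.2 (add not not q, not q):
                    × closes — contains both q and not q.
              branch 1.2.2.2 (add p):
                (not q iff q): β-rule — branch into not q, q  //  not not q, not q.
                  branch 1.2.2.2.1 (add not q, q):
                    × closes — contains both q and not q.
                  branch 1.2.2.2.2 (add not not q, not q):
                    × closes — contains both q and not q.
  branch 2 (add u):
    (not p or u): β-rule — branch into not p  //  u.
      branch 2.1 (add not p):
        not (s iff (not t and not s)): β-rule — branch into s, not (not t and not s)  //  not s, (not t and not s).
          branch 2.1.1 (add s, not (not t and not s)):
            (q implies p): β-rule — branch into not q  //  p.
              branch 2.1.1.1 (add not q):
                (not q iff q): β-rule — branch into not q, q  //  not not q, not q.
                  branch 2.1.1.1.1 (add not q, q):
                    × closes — contains both q and not q.
                  branch 2.1.1.1.2 (add not not q, not q):
                    × closes — contains both q and not q.
              branch 2.1.1.2 (add p):
                × closes — contains both p and not p.
          branch 2.1.2 (add not s, (not t and not s)):
            (not t and not s): α-rule — add not t, not s.
            (q implies p): β-rule — branch into not q  //  p.
              branch 2.1.2.1 (add not q):
                (not q iff q): β-rule — branch into not q, q  //  not not q, not q.
                  branch 2.1.2.1.1 (add not q, q):
                    × closes — contains both q and not q.
                  branch 2.1.2.1.2 (add not not q, not q):
                    × closes — contains both q and not q.
              branch 2.1.2.2 (add p):
                × closes — contains both p and not p.
      branch 2.2 (add u):
        not (s iff (not t and not s)): β-rule — branch into s, not (not t and not s)  //  not s, (not t and not s).
          branch 2.2.1 (add s, not (not t and not s)):
            (q implies p): β-rule — branch into not q  //  p.
              branch 2.2.1.1 (add not q):
                (not q iff q): β-rule — branch into not q, q  //  not not q, not q.
                  branch 2.2.1.1.1 (add not q, q):
                    × closes — contains both q and not q.
                  branch 2.2.1.1.2 (add not not q, not q):
                    × closes — contains both q and not q.
              branch 2.2.1.2 (add p):
                (not q iff q): β-rule — branch into not q, q  //  not not q, not q.
                  branch 2.2.1.2.1 (add not q, q):
                    × closes — contains both q and not q.
                  branch 2.2.1.2.2 (add not not q, not q):
                    × closes — contains both q and not q.
          branch 2.2.2 (add not s, (not t and not s)):
            (not t and not s): α-rule — add not t, not s.
            (q implies p): β-rule — branch into not q  //  p.
              branch 2.2.2.1 (add not q):
                (not q iff q): β-rule — branch into not q, q  //  not not q, not q.
                  branch 2.2.2.1.1 (add not q, q):
                    × closes — contains both q and not q.
                  branch 2.2.2.1.2 (add not not q, not q):
                    × closes — contains both q and not q.
              branch 2.2.2.2 (add p):
                (not q iff q): β-rule — branch into not q, q  //  not not q, not q.
                  branch 2.2.2.2.1 (add not q, q):
                    × closes — contains both q and not q.
                  branch 2.2.2.2.2 (add not not q, not q):
                    × closes — contains both q and not q.
All 28 branches close.
Every branch closed, so the premises entail the conclusion.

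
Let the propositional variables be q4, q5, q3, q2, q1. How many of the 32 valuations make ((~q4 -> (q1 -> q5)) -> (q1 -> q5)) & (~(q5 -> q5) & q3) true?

0

Initial set: {T (((~q4 -> (q1 -> q5)) -> (q1 -> q5)) & (~(q5 -> q5) & q3))}.
T (((~q4 -> (q1 -> q5)) -> (q1 -> q5)) & (~(q5 -> q5) & q3)): α-rule — add T ((~q4 -> (q1 -> q5)) -> (q1 -> q5)), T (~(q5 -> q5) & q3).
T (~(q5 -> q5) & q3): α-rule — add T ~(q5 -> q5), T q3.
T ~(q5 -> q5): α-rule — add T q5, F q5.
× closes — contains both q5 and ~q5.
All 1 branch closes.
No open branches: the formula has 0 satisfying assignments.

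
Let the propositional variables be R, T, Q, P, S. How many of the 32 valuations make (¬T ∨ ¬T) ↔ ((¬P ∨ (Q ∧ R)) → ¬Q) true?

Initial set: {((¬T ∨ ¬T) ↔ ((¬P ∨ (Q ∧ R)) → ¬Q))}.
((¬T ∨ ¬T) ↔ ((¬P ∨ (Q ∧ R)) → ¬Q)): β-rule — branch into (¬T ∨ ¬T), ((¬P ∨ (Q ∧ R)) → ¬Q)  //  ¬(¬T ∨ ¬T), ¬((¬P ∨ (Q ∧ R)) → ¬Q).
  branch 1 (add (¬T ∨ ¬T), ((¬P ∨ (Q ∧ R)) → ¬Q)):
    (¬T ∨ ¬T): β-rule — branch into ¬T  //  ¬T.
      branch 1.1 (add ¬T):
        ((¬P ∨ (Q ∧ R)) → ¬Q): β-rule — branch into ¬(¬P ∨ (Q ∧ R))  //  ¬Q.
          branch 1.1.1 (add ¬(¬P ∨ (Q ∧ R))):
            ¬(¬P ∨ (Q ∧ R)): α-rule — add ¬¬P, ¬(Q ∧ R).
            ¬(Q ∧ R): β-rule — branch into ¬Q  //  ¬R.
              branch 1.1.1.1 (add ¬Q):
                ○ open, literals {P=T, Q=F, T=F}.
              branch 1.1.1.2 (add ¬R):
                ○ open, literals {P=T, R=F, T=F}.
          branch 1.1.2 (add ¬Q):
            ○ open, literals {Q=F, T=F}.
      branch 1.2 (add ¬T):
        ((¬P ∨ (Q ∧ R)) → ¬Q): β-rule — branch into ¬(¬P ∨ (Q ∧ R))  //  ¬Q.
          branch 1.2.1 (add ¬(¬P ∨ (Q ∧ R))):
            ¬(¬P ∨ (Q ∧ R)): α-rule — add ¬¬P, ¬(Q ∧ R).
            ¬(Q ∧ R): β-rule — branch into ¬Q  //  ¬R.
              branch 1.2.1.1 (add ¬Q):
                ○ open, literals {P=T, Q=F, T=F}.
              branch 1.2.1.2 (add ¬R):
                ○ open, literals {P=T, R=F, T=F}.
          branch 1.2.2 (add ¬Q):
            ○ open, literals {Q=F, T=F}.
  branch 2 (add ¬(¬T ∨ ¬T), ¬((¬P ∨ (Q ∧ R)) → ¬Q)):
    ¬(¬T ∨ ¬T): α-rule — add ¬¬T, ¬¬T.
    ¬((¬P ∨ (Q ∧ R)) → ¬Q): α-rule — add (¬P ∨ (Q ∧ R)), ¬¬Q.
    (¬P ∨ (Q ∧ R)): β-rule — branch into ¬P  //  (Q ∧ R).
      branch 2.1 (add ¬P):
        ○ open, literals {P=F, Q=T, T=T}.
      branch 2.2 (add (Q ∧ R)):
        (Q ∧ R): α-rule — add Q, R.
        ○ open, literals {Q=T, R=T, T=T}.
0 branches closed, 8 open.
Each open branch fixes some atoms; the unmentioned ones are free. Counting distinct full assignments: branch {P=T, Q=F, T=F} (R, S) contributes 4 new; branch {P=T, R=F, T=F} (Q, S) contributes 2 new; branch {Q=F, T=F} (R, P, S) contributes 4 new; branch {P=T, Q=F, T=F} (R, S) contributes 0 new; branch {P=T, R=F, T=F} (Q, S) contributes 0 new; branch {Q=F, T=F} (R, P, S) contributes 0 new; branch {P=F, Q=T, T=T} (R, S) contributes 4 new; branch {Q=T, R=T, T=T} (P, S) contributes 2 new. Total: 16.

16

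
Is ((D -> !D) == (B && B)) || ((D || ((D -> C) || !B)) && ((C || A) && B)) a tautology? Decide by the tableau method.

Assume the negation and expand:
Initial set: {!(((D -> !D) == (B && B)) || ((D || ((D -> C) || !B)) && ((C || A) && B)))}.
!(((D -> !D) == (B && B)) || ((D || ((D -> C) || !B)) && ((C || A) && B))): α-rule — add !((D -> !D) == (B && B)), !((D || ((D -> C) || !B)) && ((C || A) && B)).
!((D -> !D) == (B && B)): β-rule — branch into (D -> !D), !(B && B)  //  !(D -> !D), (B && B).
  branch 1 (add (D -> !D), !(B && B)):
    !((D || ((D -> C) || !B)) && ((C || A) && B)): β-rule — branch into !(D || ((D -> C) || !B))  //  !((C || A) && B).
      branch 1.1 (add !(D || ((D -> C) || !B))):
        !(D || ((D -> C) || !B)): α-rule — add !D, !((D -> C) || !B).
        !((D -> C) || !B): α-rule — add !(D -> C), !!B.
        !(D -> C): α-rule — add D, !C.
        × closes — contains both D and !D.
      branch 1.2 (add !((C || A) && B)):
        (D -> !D): β-rule — branch into !D  //  !D.
          branch 1.2.1 (add !D):
            !(B && B): β-rule — branch into !B  //  !B.
              branch 1.2.1.1 (add !B):
                !((C || A) && B): β-rule — branch into !(C || A)  //  !B.
                  branch 1.2.1.1.1 (add !(C || A)):
                    !(C || A): α-rule — add !C, !A.
                    ○ open, literals {A=F, B=F, C=F, D=F}.
                  branch 1.2.1.1.2 (add !B):
                    ○ open, literals {B=F, D=F}.
              branch 1.2.1.2 (add !B):
                !((C || A) && B): β-rule — branch into !(C || A)  //  !B.
                  branch 1.2.1.2.1 (add !(C || A)):
                    !(C || A): α-rule — add !C, !A.
                    ○ open, literals {A=F, B=F, C=F, D=F}.
                  branch 1.2.1.2.2 (add !B):
                    ○ open, literals {B=F, D=F}.
          branch 1.2.2 (add !D):
            !(B && B): β-rule — branch into !B  //  !B.
              branch 1.2.2.1 (add !B):
                !((C || A) && B): β-rule — branch into !(C || A)  //  !B.
                  branch 1.2.2.1.1 (add !(C || A)):
                    !(C || A): α-rule — add !C, !A.
                    ○ open, literals {A=F, B=F, C=F, D=F}.
                  branch 1.2.2.1.2 (add !B):
                    ○ open, literals {B=F, D=F}.
              branch 1.2.2.2 (add !B):
                !((C || A) && B): β-rule — branch into !(C || A)  //  !B.
                  branch 1.2.2.2.1 (add !(C || A)):
                    !(C || A): α-rule — add !C, !A.
                    ○ open, literals {A=F, B=F, C=F, D=F}.
                  branch 1.2.2.2.2 (add !B):
                    ○ open, literals {B=F, D=F}.
  branch 2 (add !(D -> !D), (B && B)):
    !(D -> !D): α-rule — add D, !!D.
    (B && B): α-rule — add B, B.
    !((D || ((D -> C) || !B)) && ((C || A) && B)): β-rule — branch into !(D || ((D -> C) || !B))  //  !((C || A) && B).
      branch 2.1 (add !(D || ((D -> C) || !B))):
        !(D || ((D -> C) || !B)): α-rule — add !D, !((D -> C) || !B).
        × closes — contains both D and !D.
      branch 2.2 (add !((C || A) && B)):
        !((C || A) && B): β-rule — branch into !(C || A)  //  !B.
          branch 2.2.1 (add !(C || A)):
            !(C || A): α-rule — add !C, !A.
            ○ open, literals {A=F, B=T, C=F, D=T}.
          branch 2.2.2 (add !B):
            × closes — contains both B and !B.
3 branches closed, 9 open.
An open branch gives a countermodel: A=F, B=F, C=F, D=F (unmentioned atoms arbitrary); under it the original formula is false.

Not valid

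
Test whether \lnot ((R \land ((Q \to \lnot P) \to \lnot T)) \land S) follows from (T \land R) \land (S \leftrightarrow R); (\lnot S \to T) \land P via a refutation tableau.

No

Initial set: {((T \land R) \land (S \leftrightarrow R)); ((\lnot S \to T) \land P); \lnot \lnot ((R \land ((Q \to \lnot P) \to \lnot T)) \land S)}.
((T \land R) \land (S \leftrightarrow R)): α-rule — add (T \land R), (S \leftrightarrow R).
((\lnot S \to T) \land P): α-rule — add (\lnot S \to T), P.
\lnot \lnot ((R \land ((Q \to \lnot P) \to \lnot T)) \land S): α-rule — add (R \land ((Q \to \lnot P) \to \lnot T)), S.
(T \land R): α-rule — add T, R.
(R \land ((Q \to \lnot P) \to \lnot T)): α-rule — add R, ((Q \to \lnot P) \to \lnot T).
(S \leftrightarrow R): β-rule — branch into S, R  //  \lnot S, \lnot R.
  branch 1 (add S, R):
    (\lnot S \to T): β-rule — branch into \lnot \lnot S  //  T.
      branch 1.1 (add \lnot \lnot S):
        ((Q \to \lnot P) \to \lnot T): β-rule — branch into \lnot (Q \to \lnot P)  //  \lnot T.
          branch 1.1.1 (add \lnot (Q \to \lnot P)):
            \lnot (Q \to \lnot P): α-rule — add Q, \lnot \lnot P.
            ○ open, literals {P=T, Q=T, R=T, S=T, T=T}.
          branch 1.1.2 (add \lnot T):
            × closes — contains both T and \lnot T.
      branch 1.2 (add T):
        ((Q \to \lnot P) \to \lnot T): β-rule — branch into \lnot (Q \to \lnot P)  //  \lnot T.
          branch 1.2.1 (add \lnot (Q \to \lnot P)):
            \lnot (Q \to \lnot P): α-rule — add Q, \lnot \lnot P.
            ○ open, literals {P=T, Q=T, R=T, S=T, T=T}.
          branch 1.2.2 (add \lnot T):
            × closes — contains both T and \lnot T.
  branch 2 (add \lnot S, \lnot R):
    × closes — contains both S and \lnot S.
3 branches closed, 2 open.
An open branch gives a countermodel: P=T, Q=T, R=T, S=T, T=T (unmentioned atoms arbitrary); the premises hold there but the conclusion fails.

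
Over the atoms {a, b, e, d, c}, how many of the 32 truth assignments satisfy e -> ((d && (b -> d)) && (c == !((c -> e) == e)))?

Initial set: {(e -> ((d && (b -> d)) && (c == !((c -> e) == e))))}.
(e -> ((d && (b -> d)) && (c == !((c -> e) == e)))): β-rule — branch into !e  //  ((d && (b -> d)) && (c == !((c -> e) == e))).
  branch 1 (add !e):
    ○ open, literals {e=F}.
  branch 2 (add ((d && (b -> d)) && (c == !((c -> e) == e)))):
    ((d && (b -> d)) && (c == !((c -> e) == e))): α-rule — add (d && (b -> d)), (c == !((c -> e) == e)).
    (d && (b -> d)): α-rule — add d, (b -> d).
    (c == !((c -> e) == e)): β-rule — branch into c, !((c -> e) == e)  //  !c, !!((c -> e) == e).
      branch 2.1 (add c, !((c -> e) == e)):
        (b -> d): β-rule — branch into !b  //  d.
          branch 2.1.1 (add !b):
            !((c -> e) == e): β-rule — branch into (c -> e), !e  //  !(c -> e), e.
              branch 2.1.1.1 (add (c -> e), !e):
                (c -> e): β-rule — branch into !c  //  e.
                  branch 2.1.1.1.1 (add !c):
                    × closes — contains both c and !c.
                  branch 2.1.1.1.2 (add e):
                    × closes — contains both e and !e.
              branch 2.1.1.2 (add !(c -> e), e):
                !(c -> e): α-rule — add c, !e.
                × closes — contains both e and !e.
          branch 2.1.2 (add d):
            !((c -> e) == e): β-rule — branch into (c -> e), !e  //  !(c -> e), e.
              branch 2.1.2.1 (add (c -> e), !e):
                (c -> e): β-rule — branch into !c  //  e.
                  branch 2.1.2.1.1 (add !c):
                    × closes — contains both c and !c.
                  branch 2.1.2.1.2 (add e):
                    × closes — contains both e and !e.
              branch 2.1.2.2 (add !(c -> e), e):
                !(c -> e): α-rule — add c, !e.
                × closes — contains both e and !e.
      branch 2.2 (add !c, !!((c -> e) == e)):
        (b -> d): β-rule — branch into !b  //  d.
          branch 2.2.1 (add !b):
            !!((c -> e) == e): β-rule — branch into (c -> e), e  //  !(c -> e), !e.
              branch 2.2.1.1 (add (c -> e), e):
                (c -> e): β-rule — branch into !c  //  e.
                  branch 2.2.1.1.1 (add !c):
                    ○ open, literals {b=F, c=F, d=T, e=T}.
                  branch 2.2.1.1.2 (add e):
                    ○ open, literals {b=F, c=F, d=T, e=T}.
              branch 2.2.1.2 (add !(c -> e), !e):
                !(c -> e): α-rule — add c, !e.
                × closes — contains both c and !c.
          branch 2.2.2 (add d):
            !!((c -> e) == e): β-rule — branch into (c -> e), e  //  !(c -> e), !e.
              branch 2.2.2.1 (add (c -> e), e):
                (c -> e): β-rule — branch into !c  //  e.
                  branch 2.2.2.1.1 (add !c):
                    ○ open, literals {c=F, d=T, e=T}.
                  branch 2.2.2.1.2 (add e):
                    ○ open, literals {c=F, d=T, e=T}.
              branch 2.2.2.2 (add !(c -> e), !e):
                !(c -> e): α-rule — add c, !e.
                × closes — contains both c and !c.
8 branches closed, 5 open.
Each open branch fixes some atoms; the unmentioned ones are free. Counting distinct full assignments: branch {e=F} (a, b, d, c) contributes 16 new; branch {b=F, c=F, d=T, e=T} (a) contributes 2 new; branch {b=F, c=F, d=T, e=T} (a) contributes 0 new; branch {c=F, d=T, e=T} (a, b) contributes 2 new; branch {c=F, d=T, e=T} (a, b) contributes 0 new. Total: 20.

20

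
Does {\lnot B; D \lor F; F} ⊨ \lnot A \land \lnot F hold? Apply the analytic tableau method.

Initial set: {\lnot B; (D \lor F); F; \lnot (\lnot A \land \lnot F)}.
(D \lor F): β-rule — branch into D  //  F.
  branch 1 (add D):
    \lnot (\lnot A \land \lnot F): β-rule — branch into \lnot \lnot A  //  \lnot \lnot F.
      branch 1.1 (add \lnot \lnot A):
        ○ open, literals {A=true, B=false, D=true, F=true}.
      branch 1.2 (add \lnot \lnot F):
        ○ open, literals {B=false, D=true, F=true}.
  branch 2 (add F):
    \lnot (\lnot A \land \lnot F): β-rule — branch into \lnot \lnot A  //  \lnot \lnot F.
      branch 2.1 (add \lnot \lnot A):
        ○ open, literals {A=true, B=false, F=true}.
      branch 2.2 (add \lnot \lnot F):
        ○ open, literals {B=false, F=true}.
0 branches closed, 4 open.
An open branch gives a countermodel: A=true, B=false, D=true, F=true (unmentioned atoms arbitrary); the premises hold there but the conclusion fails.

No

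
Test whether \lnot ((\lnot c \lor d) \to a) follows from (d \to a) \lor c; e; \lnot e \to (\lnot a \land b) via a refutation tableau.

Initial set: {((d \to a) \lor c); e; (\lnot e \to (\lnot a \land b)); \lnot \lnot ((\lnot c \lor d) \to a)}.
((d \to a) \lor c): β-rule — branch into (d \to a)  //  c.
  branch 1 (add (d \to a)):
    (\lnot e \to (\lnot a \land b)): β-rule — branch into \lnot \lnot e  //  (\lnot a \land b).
      branch 1.1 (add \lnot \lnot e):
        \lnot \lnot ((\lnot c \lor d) \to a): β-rule — branch into \lnot (\lnot c \lor d)  //  a.
          branch 1.1.1 (add \lnot (\lnot c \lor d)):
            \lnot (\lnot c \lor d): α-rule — add \lnot \lnot c, \lnot d.
            (d \to a): β-rule — branch into \lnot d  //  a.
              branch 1.1.1.1 (add \lnot d):
                ○ open, literals {c=1, d=0, e=1}.
              branch 1.1.1.2 (add a):
                ○ open, literals {a=1, c=1, d=0, e=1}.
          branch 1.1.2 (add a):
            (d \to a): β-rule — branch into \lnot d  //  a.
              branch 1.1.2.1 (add \lnot d):
                ○ open, literals {a=1, d=0, e=1}.
              branch 1.1.2.2 (add a):
                ○ open, literals {a=1, e=1}.
      branch 1.2 (add (\lnot a \land b)):
        (\lnot a \land b): α-rule — add \lnot a, b.
        \lnot \lnot ((\lnot c \lor d) \to a): β-rule — branch into \lnot (\lnot c \lor d)  //  a.
          branch 1.2.1 (add \lnot (\lnot c \lor d)):
            \lnot (\lnot c \lor d): α-rule — add \lnot \lnot c, \lnot d.
            (d \to a): β-rule — branch into \lnot d  //  a.
              branch 1.2.1.1 (add \lnot d):
                ○ open, literals {a=0, b=1, c=1, d=0, e=1}.
              branch 1.2.1.2 (add a):
                × closes — contains both a and \lnot a.
          branch 1.2.2 (add a):
            × closes — contains both a and \lnot a.
  branch 2 (add c):
    (\lnot e \to (\lnot a \land b)): β-rule — branch into \lnot \lnot e  //  (\lnot a \land b).
      branch 2.1 (add \lnot \lnot e):
        \lnot \lnot ((\lnot c \lor d) \to a): β-rule — branch into \lnot (\lnot c \lor d)  //  a.
          branch 2.1.1 (add \lnot (\lnot c \lor d)):
            \lnot (\lnot c \lor d): α-rule — add \lnot \lnot c, \lnot d.
            ○ open, literals {c=1, d=0, e=1}.
          branch 2.1.2 (add a):
            ○ open, literals {a=1, c=1, e=1}.
      branch 2.2 (add (\lnot a \land b)):
        (\lnot a \land b): α-rule — add \lnot a, b.
        \lnot \lnot ((\lnot c \lor d) \to a): β-rule — branch into \lnot (\lnot c \lor d)  //  a.
          branch 2.2.1 (add \lnot (\lnot c \lor d)):
            \lnot (\lnot c \lor d): α-rule — add \lnot \lnot c, \lnot d.
            ○ open, literals {a=0, b=1, c=1, d=0, e=1}.
          branch 2.2.2 (add a):
            × closes — contains both a and \lnot a.
3 branches closed, 8 open.
An open branch gives a countermodel: c=1, d=0, e=1 (unmentioned atoms arbitrary); the premises hold there but the conclusion fails.

No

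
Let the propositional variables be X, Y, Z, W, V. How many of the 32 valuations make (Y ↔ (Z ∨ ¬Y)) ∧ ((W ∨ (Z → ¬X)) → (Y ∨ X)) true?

Initial set: {((Y ↔ (Z ∨ ¬Y)) ∧ ((W ∨ (Z → ¬X)) → (Y ∨ X)))}.
((Y ↔ (Z ∨ ¬Y)) ∧ ((W ∨ (Z → ¬X)) → (Y ∨ X))): α-rule — add (Y ↔ (Z ∨ ¬Y)), ((W ∨ (Z → ¬X)) → (Y ∨ X)).
(Y ↔ (Z ∨ ¬Y)): β-rule — branch into Y, (Z ∨ ¬Y)  //  ¬Y, ¬(Z ∨ ¬Y).
  branch 1 (add Y, (Z ∨ ¬Y)):
    ((W ∨ (Z → ¬X)) → (Y ∨ X)): β-rule — branch into ¬(W ∨ (Z → ¬X))  //  (Y ∨ X).
      branch 1.1 (add ¬(W ∨ (Z → ¬X))):
        ¬(W ∨ (Z → ¬X)): α-rule — add ¬W, ¬(Z → ¬X).
        ¬(Z → ¬X): α-rule — add Z, ¬¬X.
        (Z ∨ ¬Y): β-rule — branch into Z  //  ¬Y.
          branch 1.1.1 (add Z):
            ○ open, literals {W=0, X=1, Y=1, Z=1}.
          branch 1.1.2 (add ¬Y):
            × closes — contains both Y and ¬Y.
      branch 1.2 (add (Y ∨ X)):
        (Z ∨ ¬Y): β-rule — branch into Z  //  ¬Y.
          branch 1.2.1 (add Z):
            (Y ∨ X): β-rule — branch into Y  //  X.
              branch 1.2.1.1 (add Y):
                ○ open, literals {Y=1, Z=1}.
              branch 1.2.1.2 (add X):
                ○ open, literals {X=1, Y=1, Z=1}.
          branch 1.2.2 (add ¬Y):
            × closes — contains both Y and ¬Y.
  branch 2 (add ¬Y, ¬(Z ∨ ¬Y)):
    ¬(Z ∨ ¬Y): α-rule — add ¬Z, ¬¬Y.
    × closes — contains both Y and ¬Y.
3 branches closed, 3 open.
Each open branch fixes some atoms; the unmentioned ones are free. Counting distinct full assignments: branch {W=0, X=1, Y=1, Z=1} (V) contributes 2 new; branch {Y=1, Z=1} (X, W, V) contributes 6 new; branch {X=1, Y=1, Z=1} (W, V) contributes 0 new. Total: 8.

8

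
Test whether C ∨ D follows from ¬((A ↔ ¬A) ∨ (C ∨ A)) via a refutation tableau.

Initial set: {¬((A ↔ ¬A) ∨ (C ∨ A)); ¬(C ∨ D)}.
¬((A ↔ ¬A) ∨ (C ∨ A)): α-rule — add ¬(A ↔ ¬A), ¬(C ∨ A).
¬(C ∨ D): α-rule — add ¬C, ¬D.
¬(C ∨ A): α-rule — add ¬C, ¬A.
¬(A ↔ ¬A): β-rule — branch into A, ¬¬A  //  ¬A, ¬A.
  branch 1 (add A, ¬¬A):
    × closes — contains both A and ¬A.
  branch 2 (add ¬A, ¬A):
    ○ open, literals {A=false, C=false, D=false}.
1 branch closed, 1 open.
An open branch gives a countermodel: A=false, C=false, D=false (unmentioned atoms arbitrary); the premises hold there but the conclusion fails.

No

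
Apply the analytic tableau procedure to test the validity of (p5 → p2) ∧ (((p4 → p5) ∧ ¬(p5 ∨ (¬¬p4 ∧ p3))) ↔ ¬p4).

Not valid

Assume the negation and expand:
Initial set: {F ((p5 → p2) ∧ (((p4 → p5) ∧ ¬(p5 ∨ (¬¬p4 ∧ p3))) ↔ ¬p4))}.
F ((p5 → p2) ∧ (((p4 → p5) ∧ ¬(p5 ∨ (¬¬p4 ∧ p3))) ↔ ¬p4)): β-rule — branch into F (p5 → p2)  //  F (((p4 → p5) ∧ ¬(p5 ∨ (¬¬p4 ∧ p3))) ↔ ¬p4).
  branch 1 (add F (p5 → p2)):
    F (p5 → p2): α-rule — add T p5, F p2.
    ○ open, literals {p2=0, p5=1}.
  branch 2 (add F (((p4 → p5) ∧ ¬(p5 ∨ (¬¬p4 ∧ p3))) ↔ ¬p4)):
    F (((p4 → p5) ∧ ¬(p5 ∨ (¬¬p4 ∧ p3))) ↔ ¬p4): β-rule — branch into T ((p4 → p5) ∧ ¬(p5 ∨ (¬¬p4 ∧ p3))), F ¬p4  //  F ((p4 → p5) ∧ ¬(p5 ∨ (¬¬p4 ∧ p3))), T ¬p4.
      branch 2.1 (add T ((p4 → p5) ∧ ¬(p5 ∨ (¬¬p4 ∧ p3))), F ¬p4):
        T ((p4 → p5) ∧ ¬(p5 ∨ (¬¬p4 ∧ p3))): α-rule — add T (p4 → p5), T ¬(p5 ∨ (¬¬p4 ∧ p3)).
        T ¬(p5 ∨ (¬¬p4 ∧ p3)): α-rule — add F p5, F (¬¬p4 ∧ p3).
        T (p4 → p5): β-rule — branch into F p4  //  T p5.
          branch 2.1.1 (add F p4):
            × closes — contains both p4 and ¬p4.
          branch 2.1.2 (add T p5):
            × closes — contains both p5 and ¬p5.
      branch 2.2 (add F ((p4 → p5) ∧ ¬(p5 ∨ (¬¬p4 ∧ p3))), T ¬p4):
        F ((p4 → p5) ∧ ¬(p5 ∨ (¬¬p4 ∧ p3))): β-rule — branch into F (p4 → p5)  //  F ¬(p5 ∨ (¬¬p4 ∧ p3)).
          branch 2.2.1 (add F (p4 → p5)):
            F (p4 → p5): α-rule — add T p4, F p5.
            × closes — contains both p4 and ¬p4.
          branch 2.2.2 (add F ¬(p5 ∨ (¬¬p4 ∧ p3))):
            F ¬(p5 ∨ (¬¬p4 ∧ p3)): β-rule — branch into T p5  //  T (¬¬p4 ∧ p3).
              branch 2.2.2.1 (add T p5):
                ○ open, literals {p4=0, p5=1}.
              branch 2.2.2.2 (add T (¬¬p4 ∧ p3)):
                T (¬¬p4 ∧ p3): α-rule — add T ¬¬p4, T p3.
                T ¬¬p4: drop double negation, giving T p4.
                × closes — contains both p4 and ¬p4.
4 branches closed, 2 open.
An open branch gives a countermodel: p2=0, p5=1 (unmentioned atoms arbitrary); under it the original formula is false.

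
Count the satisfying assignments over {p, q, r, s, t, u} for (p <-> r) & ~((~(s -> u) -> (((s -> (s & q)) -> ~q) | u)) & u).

Initial set: {T ((p <-> r) & ~((~(s -> u) -> (((s -> (s & q)) -> ~q) | u)) & u))}.
T ((p <-> r) & ~((~(s -> u) -> (((s -> (s & q)) -> ~q) | u)) & u)): α-rule — add T (p <-> r), T ~((~(s -> u) -> (((s -> (s & q)) -> ~q) | u)) & u).
T (p <-> r): β-rule — branch into T p, T r  //  F p, F r.
  branch 1 (add T p, T r):
    T ~((~(s -> u) -> (((s -> (s & q)) -> ~q) | u)) & u): β-rule — branch into F (~(s -> u) -> (((s -> (s & q)) -> ~q) | u))  //  F u.
      branch 1.1 (add F (~(s -> u) -> (((s -> (s & q)) -> ~q) | u))):
        F (~(s -> u) -> (((s -> (s & q)) -> ~q) | u)): α-rule — add T ~(s -> u), F (((s -> (s & q)) -> ~q) | u).
        T ~(s -> u): α-rule — add T s, F u.
        F (((s -> (s & q)) -> ~q) | u): α-rule — add F ((s -> (s & q)) -> ~q), F u.
        F ((s -> (s & q)) -> ~q): α-rule — add T (s -> (s & q)), F ~q.
        T (s -> (s & q)): β-rule — branch into F s  //  T (s & q).
          branch 1.1.1 (add F s):
            × closes — contains both s and ~s.
          branch 1.1.2 (add T (s & q)):
            T (s & q): α-rule — add T s, T q.
            ○ open, literals {p=true, q=true, r=true, s=true, u=false}.
      branch 1.2 (add F u):
        ○ open, literals {p=true, r=true, u=false}.
  branch 2 (add F p, F r):
    T ~((~(s -> u) -> (((s -> (s & q)) -> ~q) | u)) & u): β-rule — branch into F (~(s -> u) -> (((s -> (s & q)) -> ~q) | u))  //  F u.
      branch 2.1 (add F (~(s -> u) -> (((s -> (s & q)) -> ~q) | u))):
        F (~(s -> u) -> (((s -> (s & q)) -> ~q) | u)): α-rule — add T ~(s -> u), F (((s -> (s & q)) -> ~q) | u).
        T ~(s -> u): α-rule — add T s, F u.
        F (((s -> (s & q)) -> ~q) | u): α-rule — add F ((s -> (s & q)) -> ~q), F u.
        F ((s -> (s & q)) -> ~q): α-rule — add T (s -> (s & q)), F ~q.
        T (s -> (s & q)): β-rule — branch into F s  //  T (s & q).
          branch 2.1.1 (add F s):
            × closes — contains both s and ~s.
          branch 2.1.2 (add T (s & q)):
            T (s & q): α-rule — add T s, T q.
            ○ open, literals {p=false, q=true, r=false, s=true, u=false}.
      branch 2.2 (add F u):
        ○ open, literals {p=false, r=false, u=false}.
2 branches closed, 4 open.
Each open branch fixes some atoms; the unmentioned ones are free. Counting distinct full assignments: branch {p=true, q=true, r=true, s=true, u=false} (t) contributes 2 new; branch {p=true, r=true, u=false} (q, s, t) contributes 6 new; branch {p=false, q=true, r=false, s=true, u=false} (t) contributes 2 new; branch {p=false, r=false, u=false} (q, s, t) contributes 6 new. Total: 16.

16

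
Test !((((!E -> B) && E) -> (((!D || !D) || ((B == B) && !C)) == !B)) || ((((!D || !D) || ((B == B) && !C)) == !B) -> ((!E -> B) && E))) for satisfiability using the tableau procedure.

Initial set: {!((((!E -> B) && E) -> (((!D || !D) || ((B == B) && !C)) == !B)) || ((((!D || !D) || ((B == B) && !C)) == !B) -> ((!E -> B) && E)))}.
!((((!E -> B) && E) -> (((!D || !D) || ((B == B) && !C)) == !B)) || ((((!D || !D) || ((B == B) && !C)) == !B) -> ((!E -> B) && E))): α-rule — add !(((!E -> B) && E) -> (((!D || !D) || ((B == B) && !C)) == !B)), !((((!D || !D) || ((B == B) && !C)) == !B) -> ((!E -> B) && E)).
!(((!E -> B) && E) -> (((!D || !D) || ((B == B) && !C)) == !B)): α-rule — add ((!E -> B) && E), !(((!D || !D) || ((B == B) && !C)) == !B).
!((((!D || !D) || ((B == B) && !C)) == !B) -> ((!E -> B) && E)): α-rule — add (((!D || !D) || ((B == B) && !C)) == !B), !((!E -> B) && E).
((!E -> B) && E): α-rule — add (!E -> B), E.
!(((!D || !D) || ((B == B) && !C)) == !B): β-rule — branch into ((!D || !D) || ((B == B) && !C)), !!B  //  !((!D || !D) || ((B == B) && !C)), !B.
  branch 1 (add ((!D || !D) || ((B == B) && !C)), !!B):
    (((!D || !D) || ((B == B) && !C)) == !B): β-rule — branch into ((!D || !D) || ((B == B) && !C)), !B  //  !((!D || !D) || ((B == B) && !C)), !!B.
      branch 1.1 (add ((!D || !D) || ((B == B) && !C)), !B):
        × closes — contains both B and !B.
      branch 1.2 (add !((!D || !D) || ((B == B) && !C)), !!B):
        !((!D || !D) || ((B == B) && !C)): α-rule — add !(!D || !D), !((B == B) && !C).
        !(!D || !D): α-rule — add !!D, !!D.
        !((!E -> B) && E): β-rule — branch into !(!E -> B)  //  !E.
          branch 1.2.1 (add !(!E -> B)):
            !(!E -> B): α-rule — add !E, !B.
            × closes — contains both E and !E.
          branch 1.2.2 (add !E):
            × closes — contains both E and !E.
  branch 2 (add !((!D || !D) || ((B == B) && !C)), !B):
    !((!D || !D) || ((B == B) && !C)): α-rule — add !(!D || !D), !((B == B) && !C).
    !(!D || !D): α-rule — add !!D, !!D.
    (((!D || !D) || ((B == B) && !C)) == !B): β-rule — branch into ((!D || !D) || ((B == B) && !C)), !B  //  !((!D || !D) || ((B == B) && !C)), !!B.
      branch 2.1 (add ((!D || !D) || ((B == B) && !C)), !B):
        !((!E -> B) && E): β-rule — branch into !(!E -> B)  //  !E.
          branch 2.1.1 (add !(!E -> B)):
            !(!E -> B): α-rule — add !E, !B.
            × closes — contains both E and !E.
          branch 2.1.2 (add !E):
            × closes — contains both E and !E.
      branch 2.2 (add !((!D || !D) || ((B == B) && !C)), !!B):
        × closes — contains both B and !B.
All 6 branches close.
Every branch closed; the formula is unsatisfiable.

Unsatisfiable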